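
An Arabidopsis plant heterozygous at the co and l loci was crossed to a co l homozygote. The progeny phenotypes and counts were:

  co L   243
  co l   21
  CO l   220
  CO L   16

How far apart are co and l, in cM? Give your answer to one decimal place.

The two most frequent classes, CO l (220) and co L (243), are the parental types, so the F1 was CO l / co L.
The recombinant classes are CO L and co l: 16 + 21 = 37.
Recombination frequency = 37/500 = 0.0740 ≈ 7.4%, i.e. 7.4 cM.

7.4 cM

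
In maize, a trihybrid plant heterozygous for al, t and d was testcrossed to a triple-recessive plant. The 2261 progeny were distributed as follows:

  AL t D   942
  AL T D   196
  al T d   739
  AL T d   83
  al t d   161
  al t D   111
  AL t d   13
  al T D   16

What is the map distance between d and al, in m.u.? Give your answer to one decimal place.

9.9 m.u.

The two most frequent reciprocal classes, AL t D and al T d, are the parental types, so the F1 was AL t D / al T d.
The two rarest classes, AL t d and al T D, are the double crossovers. Comparing them with the parentals, only the d allele has switched, so d is the middle locus and the order is t – d – al.
Crossovers in the d–al interval produce the single-crossover classes al t D and AL T d (111 + 83 = 194) plus the double crossovers (29).
RF(d–al) = (194 + 29) / 2261 = 223/2261 = 0.0986 → 9.9 m.u.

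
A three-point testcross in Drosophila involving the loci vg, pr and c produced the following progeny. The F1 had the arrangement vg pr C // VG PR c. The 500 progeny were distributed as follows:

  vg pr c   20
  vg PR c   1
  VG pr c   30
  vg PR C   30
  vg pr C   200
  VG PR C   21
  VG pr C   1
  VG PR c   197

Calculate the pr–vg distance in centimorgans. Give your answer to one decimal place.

The two rarest classes, VG pr C and vg PR c, are the double crossovers. Comparing them with the parentals, only the vg allele has switched, so vg is the middle locus and the order is pr – vg – c.
Crossovers in the pr–vg interval produce the single-crossover classes vg PR C and VG pr c (30 + 30 = 60) plus the double crossovers (2).
RF(pr–vg) = (60 + 2) / 500 = 62/500 = 0.1240 → 12.4 centimorgans.

12.4 centimorgans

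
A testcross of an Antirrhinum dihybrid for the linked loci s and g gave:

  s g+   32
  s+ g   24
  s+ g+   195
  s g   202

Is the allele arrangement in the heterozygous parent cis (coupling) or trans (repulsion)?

cis

The two most frequent classes are s+ g+ (195) and s g (202); these are the parental (non-recombinant) types.
So the F1 carried s+ g+ on one chromosome and s g on the other — the recessive alleles are on the same chromosome (cis / coupling).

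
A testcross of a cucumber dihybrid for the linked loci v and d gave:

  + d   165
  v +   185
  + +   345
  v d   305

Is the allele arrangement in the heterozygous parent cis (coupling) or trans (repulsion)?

The two most frequent classes are + + (345) and v d (305); these are the parental (non-recombinant) types.
So the F1 carried + + on one chromosome and v d on the other — the recessive alleles are on the same chromosome (cis / coupling).

cis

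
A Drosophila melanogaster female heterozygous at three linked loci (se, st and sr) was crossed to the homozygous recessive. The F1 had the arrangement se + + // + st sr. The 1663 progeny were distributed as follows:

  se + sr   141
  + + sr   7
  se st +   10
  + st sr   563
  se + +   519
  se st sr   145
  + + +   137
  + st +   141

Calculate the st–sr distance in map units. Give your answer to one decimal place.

The two rarest classes, se st + and + + sr, are the double crossovers. Comparing them with the parentals, only the st allele has switched, so st is the middle locus and the order is sr – st – se.
Crossovers in the sr–st interval produce the single-crossover classes se + sr and + st + (141 + 141 = 282) plus the double crossovers (17).
RF(sr–st) = (282 + 17) / 1663 = 299/1663 = 0.1798 → 18.0 map units.

18.0 map units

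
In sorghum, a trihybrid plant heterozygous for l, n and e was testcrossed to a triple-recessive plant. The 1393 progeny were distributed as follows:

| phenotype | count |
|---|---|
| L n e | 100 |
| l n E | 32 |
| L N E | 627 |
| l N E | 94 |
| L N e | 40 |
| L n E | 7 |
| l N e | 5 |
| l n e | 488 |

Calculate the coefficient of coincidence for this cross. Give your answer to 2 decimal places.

0.97

The two most frequent reciprocal classes, L N E and l n e, are the parental types, so the F1 was L N E / l n e.
The two rarest classes, L n E and l N e, are the double crossovers. Comparing them with the parentals, only the n allele has switched, so n is the middle locus and the order is l – n – e.
l–n: (194 + 12)/1393 = 0.1479; n–e: (72 + 12)/1393 = 0.0603.
Expected DCO frequency = 0.1479 × 0.0603 ≈ 0.00892; observed = 12/1393 ≈ 0.00861.
Coefficient of coincidence = 0.00861/0.00892 ≈ 0.97.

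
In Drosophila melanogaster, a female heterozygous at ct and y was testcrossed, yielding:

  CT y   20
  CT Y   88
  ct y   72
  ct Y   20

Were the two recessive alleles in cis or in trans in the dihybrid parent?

The two most frequent classes are CT Y (88) and ct y (72); these are the parental (non-recombinant) types.
So the F1 carried CT Y on one chromosome and ct y on the other — the recessive alleles are on the same chromosome (cis / coupling).

cis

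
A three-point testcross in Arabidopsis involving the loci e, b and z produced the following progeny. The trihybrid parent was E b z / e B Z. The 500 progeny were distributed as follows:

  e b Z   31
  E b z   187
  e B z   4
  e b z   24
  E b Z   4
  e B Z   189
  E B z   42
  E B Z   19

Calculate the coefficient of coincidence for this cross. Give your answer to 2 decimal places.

0.97

The two rarest classes, E b Z and e B z, are the double crossovers. Comparing them with the parentals, only the z allele has switched, so z is the middle locus and the order is e – z – b.
e–z: (43 + 8)/500 = 0.1020; z–b: (73 + 8)/500 = 0.1620.
Expected DCO frequency = 0.1020 × 0.1620 ≈ 0.01652; observed = 8/500 ≈ 0.01600.
Coefficient of coincidence = 0.01600/0.01652 ≈ 0.97.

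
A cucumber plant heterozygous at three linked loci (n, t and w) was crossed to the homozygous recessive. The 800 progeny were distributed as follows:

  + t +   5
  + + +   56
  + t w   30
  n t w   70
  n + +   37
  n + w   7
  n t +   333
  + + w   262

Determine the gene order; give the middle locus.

n

The two most frequent reciprocal classes, n t + and + + w, are the parental types, so the F1 was n t + / + + w.
The two rarest classes, + t + and n + w, are the double crossovers. Comparing them with the parentals, only the n allele has switched, so n is the middle locus and the order is w – n – t.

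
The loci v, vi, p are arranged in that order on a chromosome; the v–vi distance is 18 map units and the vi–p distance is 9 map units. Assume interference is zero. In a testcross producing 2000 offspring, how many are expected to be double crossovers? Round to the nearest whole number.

32

Map distances give recombination frequencies of 0.180 and 0.090 for the two intervals.
With no interference, expected double-crossover frequency = 0.180 × 0.090 = 0.01620.
Expected number = 0.01620 × 2000 = 32.40 ≈ 32.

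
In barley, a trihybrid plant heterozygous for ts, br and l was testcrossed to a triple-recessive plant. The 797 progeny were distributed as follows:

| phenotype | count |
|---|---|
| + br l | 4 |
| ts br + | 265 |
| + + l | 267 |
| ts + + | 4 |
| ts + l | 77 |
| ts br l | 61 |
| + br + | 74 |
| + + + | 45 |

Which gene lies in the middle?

br

The two most frequent reciprocal classes, + + l and ts br +, are the parental types, so the F1 was + + l / ts br +.
The two rarest classes, + br l and ts + +, are the double crossovers. Comparing them with the parentals, only the br allele has switched, so br is the middle locus and the order is l – br – ts.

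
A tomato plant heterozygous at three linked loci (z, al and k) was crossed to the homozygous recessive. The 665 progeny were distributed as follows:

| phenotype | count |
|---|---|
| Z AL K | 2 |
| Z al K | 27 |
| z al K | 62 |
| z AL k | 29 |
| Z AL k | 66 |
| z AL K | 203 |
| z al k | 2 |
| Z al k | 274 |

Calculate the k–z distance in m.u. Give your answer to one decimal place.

9.0 m.u.

The two most frequent reciprocal classes, Z al k and z AL K, are the parental types, so the F1 was Z al k / z AL K.
The two rarest classes, z al k and Z AL K, are the double crossovers. Comparing them with the parentals, only the z allele has switched, so z is the middle locus and the order is al – z – k.
Crossovers in the z–k interval produce the single-crossover classes Z al K and z AL k (27 + 29 = 56) plus the double crossovers (4).
RF(z–k) = (56 + 4) / 665 = 60/665 = 0.0902 → 9.0 m.u.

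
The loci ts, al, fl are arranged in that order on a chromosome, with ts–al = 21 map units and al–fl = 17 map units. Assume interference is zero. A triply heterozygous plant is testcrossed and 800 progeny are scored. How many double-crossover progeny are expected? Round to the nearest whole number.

Map distances give recombination frequencies of 0.210 and 0.170 for the two intervals.
With no interference, expected double-crossover frequency = 0.210 × 0.170 = 0.03570.
Expected number = 0.03570 × 800 = 28.56 ≈ 29.

29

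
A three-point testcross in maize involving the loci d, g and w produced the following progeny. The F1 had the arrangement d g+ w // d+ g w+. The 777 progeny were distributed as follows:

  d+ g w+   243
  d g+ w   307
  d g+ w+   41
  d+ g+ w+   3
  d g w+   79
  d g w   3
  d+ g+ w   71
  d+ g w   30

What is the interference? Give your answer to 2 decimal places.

0.61

The two rarest classes, d g w and d+ g+ w+, are the double crossovers. Comparing them with the parentals, only the g allele has switched, so g is the middle locus and the order is d – g – w.
d–g: (150 + 6)/777 = 0.2008; g–w: (71 + 6)/777 = 0.0991.
Expected DCO frequency = 0.2008 × 0.0991 ≈ 0.01990; observed = 6/777 ≈ 0.00772.
Coefficient of coincidence = 0.00772/0.01990 ≈ 0.39; interference = 1 − 0.39 = 0.61.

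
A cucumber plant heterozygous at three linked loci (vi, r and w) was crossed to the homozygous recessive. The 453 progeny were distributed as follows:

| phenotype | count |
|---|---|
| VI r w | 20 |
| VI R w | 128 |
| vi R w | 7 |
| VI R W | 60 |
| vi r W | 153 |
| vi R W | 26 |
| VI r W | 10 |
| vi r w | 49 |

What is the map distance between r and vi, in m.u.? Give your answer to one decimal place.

13.9 m.u.

The two most frequent reciprocal classes, vi r W and VI R w, are the parental types, so the F1 was vi r W / VI R w.
The two rarest classes, VI r W and vi R w, are the double crossovers. Comparing them with the parentals, only the vi allele has switched, so vi is the middle locus and the order is w – vi – r.
Crossovers in the vi–r interval produce the single-crossover classes vi R W and VI r w (26 + 20 = 46) plus the double crossovers (17).
RF(vi–r) = (46 + 17) / 453 = 63/453 = 0.1391 → 13.9 m.u.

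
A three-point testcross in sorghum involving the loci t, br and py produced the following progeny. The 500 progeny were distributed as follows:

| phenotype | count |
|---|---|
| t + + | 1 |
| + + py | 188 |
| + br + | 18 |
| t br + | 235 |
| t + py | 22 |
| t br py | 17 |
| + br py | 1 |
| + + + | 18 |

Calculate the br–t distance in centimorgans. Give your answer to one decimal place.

The two most frequent reciprocal classes, + + py and t br +, are the parental types, so the F1 was + + py / t br +.
The two rarest classes, + br py and t + +, are the double crossovers. Comparing them with the parentals, only the br allele has switched, so br is the middle locus and the order is t – br – py.
Crossovers in the t–br interval produce the single-crossover classes t + py and + br + (22 + 18 = 40) plus the double crossovers (2).
RF(t–br) = (40 + 2) / 500 = 42/500 = 0.0840 → 8.4 centimorgans.

8.4 centimorgans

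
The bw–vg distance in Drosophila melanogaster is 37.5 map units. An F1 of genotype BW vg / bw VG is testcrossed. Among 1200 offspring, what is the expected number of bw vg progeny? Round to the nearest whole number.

225

A map distance of 37.5 map units corresponds to a recombination frequency of 0.375.
The F1 is BW vg / bw VG, so bw vg is a recombinant gamete class with expected frequency r/2 = 0.375/2 = 0.1875.
Expected number = 0.1875 × 1200 = 225.00 ≈ 225.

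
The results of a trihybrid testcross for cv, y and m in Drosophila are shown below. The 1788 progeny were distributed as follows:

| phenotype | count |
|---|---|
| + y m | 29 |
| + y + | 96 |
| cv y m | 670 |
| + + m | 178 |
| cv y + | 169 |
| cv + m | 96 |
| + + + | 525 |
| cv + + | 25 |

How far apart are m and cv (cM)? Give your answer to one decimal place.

22.4 cM

The two most frequent reciprocal classes, + + + and cv y m, are the parental types, so the F1 was + + + / cv y m.
The two rarest classes, cv + + and + y m, are the double crossovers. Comparing them with the parentals, only the cv allele has switched, so cv is the middle locus and the order is y – cv – m.
Crossovers in the cv–m interval produce the single-crossover classes + + m and cv y + (178 + 169 = 347) plus the double crossovers (54).
RF(cv–m) = (347 + 54) / 1788 = 401/1788 = 0.2243 → 22.4 cM.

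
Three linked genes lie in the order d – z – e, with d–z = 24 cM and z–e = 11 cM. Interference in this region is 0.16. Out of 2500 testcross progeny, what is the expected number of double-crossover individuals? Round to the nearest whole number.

Map distances give recombination frequencies of 0.240 and 0.110 for the two intervals.
With interference 0.16 (so coincidence = 0.84), expected double-crossover frequency = 0.240 × 0.110 × 0.84 = 0.02218.
Expected number = 0.02218 × 2500 = 55.44 ≈ 55.

55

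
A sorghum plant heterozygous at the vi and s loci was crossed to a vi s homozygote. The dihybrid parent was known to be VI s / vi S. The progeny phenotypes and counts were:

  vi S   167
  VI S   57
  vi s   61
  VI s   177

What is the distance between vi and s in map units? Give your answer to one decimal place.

The recombinant classes are VI S and vi s: 57 + 61 = 118.
Recombination frequency = 118/462 = 0.2554 ≈ 25.5%, i.e. 25.5 map units.

25.5 map units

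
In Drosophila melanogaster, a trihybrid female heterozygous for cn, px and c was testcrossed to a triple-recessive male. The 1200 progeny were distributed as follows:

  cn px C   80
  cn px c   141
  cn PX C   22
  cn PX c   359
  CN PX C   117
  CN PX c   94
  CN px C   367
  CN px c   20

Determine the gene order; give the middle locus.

c

The two most frequent reciprocal classes, cn PX c and CN px C, are the parental types, so the F1 was cn PX c / CN px C.
The two rarest classes, cn PX C and CN px c, are the double crossovers. Comparing them with the parentals, only the c allele has switched, so c is the middle locus and the order is cn – c – px.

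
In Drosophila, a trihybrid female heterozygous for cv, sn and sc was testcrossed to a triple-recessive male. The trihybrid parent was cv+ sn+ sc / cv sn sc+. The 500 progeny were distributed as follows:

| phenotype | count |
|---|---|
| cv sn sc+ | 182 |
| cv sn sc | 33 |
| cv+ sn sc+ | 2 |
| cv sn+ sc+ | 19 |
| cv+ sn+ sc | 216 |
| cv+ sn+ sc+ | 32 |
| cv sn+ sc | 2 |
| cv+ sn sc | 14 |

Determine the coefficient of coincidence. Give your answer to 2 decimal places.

The two rarest classes, cv sn+ sc and cv+ sn sc+, are the double crossovers. Comparing them with the parentals, only the cv allele has switched, so cv is the middle locus and the order is sc – cv – sn.
sc–cv: (65 + 4)/500 = 0.1380; cv–sn: (33 + 4)/500 = 0.0740.
Expected DCO frequency = 0.1380 × 0.0740 ≈ 0.01021; observed = 4/500 ≈ 0.00800.
Coefficient of coincidence = 0.00800/0.01021 ≈ 0.78.

0.78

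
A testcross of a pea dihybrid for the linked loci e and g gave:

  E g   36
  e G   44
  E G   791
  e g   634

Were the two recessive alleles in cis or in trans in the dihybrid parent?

cis

The two most frequent classes are E G (791) and e g (634); these are the parental (non-recombinant) types.
So the F1 carried E G on one chromosome and e g on the other — the recessive alleles are on the same chromosome (cis / coupling).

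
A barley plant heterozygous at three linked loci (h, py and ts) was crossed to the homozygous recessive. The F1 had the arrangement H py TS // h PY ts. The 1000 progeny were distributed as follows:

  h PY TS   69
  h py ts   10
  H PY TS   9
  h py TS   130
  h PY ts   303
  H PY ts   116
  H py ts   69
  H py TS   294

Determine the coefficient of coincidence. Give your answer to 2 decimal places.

0.46

The two rarest classes, H PY TS and h py ts, are the double crossovers. Comparing them with the parentals, only the py allele has switched, so py is the middle locus and the order is ts – py – h.
ts–py: (138 + 19)/1000 = 0.1570; py–h: (246 + 19)/1000 = 0.2650.
Expected DCO frequency = 0.1570 × 0.2650 ≈ 0.04161; observed = 19/1000 ≈ 0.01900.
Coefficient of coincidence = 0.01900/0.04161 ≈ 0.46.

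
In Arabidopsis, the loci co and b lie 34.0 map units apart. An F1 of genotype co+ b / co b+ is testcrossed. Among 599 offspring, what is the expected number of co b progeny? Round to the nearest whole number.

A map distance of 34.0 map units corresponds to a recombination frequency of 0.340.
The F1 is co+ b / co b+, so co b is a recombinant gamete class with expected frequency r/2 = 0.340/2 = 0.1700.
Expected number = 0.1700 × 599 = 101.83 ≈ 102.

102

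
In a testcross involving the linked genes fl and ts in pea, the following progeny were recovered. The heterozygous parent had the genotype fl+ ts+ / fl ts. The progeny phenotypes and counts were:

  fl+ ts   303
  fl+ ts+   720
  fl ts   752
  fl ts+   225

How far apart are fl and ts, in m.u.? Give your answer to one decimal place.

26.4 m.u.

The recombinant classes are fl+ ts and fl ts+: 303 + 225 = 528.
Recombination frequency = 528/2000 = 0.2640 ≈ 26.4%, i.e. 26.4 m.u.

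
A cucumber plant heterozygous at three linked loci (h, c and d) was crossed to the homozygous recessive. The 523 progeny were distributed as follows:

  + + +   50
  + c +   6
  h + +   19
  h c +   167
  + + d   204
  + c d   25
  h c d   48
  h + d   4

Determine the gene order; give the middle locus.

The two most frequent reciprocal classes, h c + and + + d, are the parental types, so the F1 was h c + / + + d.
The two rarest classes, + c + and h + d, are the double crossovers. Comparing them with the parentals, only the h allele has switched, so h is the middle locus and the order is c – h – d.

h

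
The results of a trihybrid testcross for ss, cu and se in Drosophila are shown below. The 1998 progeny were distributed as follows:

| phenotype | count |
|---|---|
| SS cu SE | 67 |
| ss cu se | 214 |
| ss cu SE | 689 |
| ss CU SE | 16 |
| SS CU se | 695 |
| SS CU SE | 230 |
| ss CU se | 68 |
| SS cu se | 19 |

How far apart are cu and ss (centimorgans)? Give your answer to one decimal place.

The two most frequent reciprocal classes, SS CU se and ss cu SE, are the parental types, so the F1 was SS CU se / ss cu SE.
The two rarest classes, SS cu se and ss CU SE, are the double crossovers. Comparing them with the parentals, only the cu allele has switched, so cu is the middle locus and the order is ss – cu – se.
Crossovers in the ss–cu interval produce the single-crossover classes ss CU se and SS cu SE (68 + 67 = 135) plus the double crossovers (35).
RF(ss–cu) = (135 + 35) / 1998 = 170/1998 = 0.0851 → 8.5 centimorgans.

8.5 centimorgans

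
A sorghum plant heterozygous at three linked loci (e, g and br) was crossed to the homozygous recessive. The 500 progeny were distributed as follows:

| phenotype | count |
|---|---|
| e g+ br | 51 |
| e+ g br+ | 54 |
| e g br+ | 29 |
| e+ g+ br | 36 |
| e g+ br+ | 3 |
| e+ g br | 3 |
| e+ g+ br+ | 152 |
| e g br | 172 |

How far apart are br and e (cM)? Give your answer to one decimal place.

The two most frequent reciprocal classes, e g br and e+ g+ br+, are the parental types, so the F1 was e g br / e+ g+ br+.
The two rarest classes, e+ g br and e g+ br+, are the double crossovers. Comparing them with the parentals, only the e allele has switched, so e is the middle locus and the order is g – e – br.
Crossovers in the e–br interval produce the single-crossover classes e g br+ and e+ g+ br (29 + 36 = 65) plus the double crossovers (6).
RF(e–br) = (65 + 6) / 500 = 71/500 = 0.1420 → 14.2 cM.

14.2 cM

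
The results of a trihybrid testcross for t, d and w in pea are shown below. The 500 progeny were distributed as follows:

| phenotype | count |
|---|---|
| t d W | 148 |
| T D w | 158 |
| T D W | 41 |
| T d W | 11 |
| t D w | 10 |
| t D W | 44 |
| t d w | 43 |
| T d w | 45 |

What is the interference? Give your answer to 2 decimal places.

0.09

The two most frequent reciprocal classes, t d W and T D w, are the parental types, so the F1 was t d W / T D w.
The two rarest classes, T d W and t D w, are the double crossovers. Comparing them with the parentals, only the t allele has switched, so t is the middle locus and the order is w – t – d.
w–t: (84 + 21)/500 = 0.2100; t–d: (89 + 21)/500 = 0.2200.
Expected DCO frequency = 0.2100 × 0.2200 ≈ 0.04620; observed = 21/500 ≈ 0.04200.
Coefficient of coincidence = 0.04200/0.04620 ≈ 0.91; interference = 1 − 0.91 = 0.09.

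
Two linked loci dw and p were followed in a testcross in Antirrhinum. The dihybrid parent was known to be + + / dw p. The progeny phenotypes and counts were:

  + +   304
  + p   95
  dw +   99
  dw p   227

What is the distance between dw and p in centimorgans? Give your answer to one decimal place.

26.8 centimorgans

The recombinant classes are + p and dw +: 95 + 99 = 194.
Recombination frequency = 194/725 = 0.2676 ≈ 26.8%, i.e. 26.8 centimorgans.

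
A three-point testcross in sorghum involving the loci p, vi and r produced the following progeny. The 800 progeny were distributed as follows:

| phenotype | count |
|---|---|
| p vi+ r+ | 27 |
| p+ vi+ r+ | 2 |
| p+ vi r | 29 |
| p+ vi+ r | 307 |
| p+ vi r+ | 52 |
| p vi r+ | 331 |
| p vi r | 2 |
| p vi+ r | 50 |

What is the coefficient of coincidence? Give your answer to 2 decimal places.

The two most frequent reciprocal classes, p+ vi+ r and p vi r+, are the parental types, so the F1 was p+ vi+ r / p vi r+.
The two rarest classes, p+ vi+ r+ and p vi r, are the double crossovers. Comparing them with the parentals, only the r allele has switched, so r is the middle locus and the order is vi – r – p.
vi–r: (56 + 4)/800 = 0.0750; r–p: (102 + 4)/800 = 0.1325.
Expected DCO frequency = 0.0750 × 0.1325 ≈ 0.00994; observed = 4/800 ≈ 0.00500.
Coefficient of coincidence = 0.00500/0.00994 ≈ 0.50.

0.50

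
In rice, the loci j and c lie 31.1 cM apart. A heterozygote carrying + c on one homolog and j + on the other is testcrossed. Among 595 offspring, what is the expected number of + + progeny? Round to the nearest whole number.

93

A map distance of 31.1 cM corresponds to a recombination frequency of 0.311.
The F1 is + c / j +, so + + is a recombinant gamete class with expected frequency r/2 = 0.311/2 = 0.1555.
Expected number = 0.1555 × 595 = 92.52 ≈ 93.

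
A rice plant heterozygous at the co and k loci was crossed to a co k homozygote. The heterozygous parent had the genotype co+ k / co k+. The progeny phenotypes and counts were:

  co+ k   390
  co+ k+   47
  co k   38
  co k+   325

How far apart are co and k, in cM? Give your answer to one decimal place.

10.6 cM

The recombinant classes are co+ k+ and co k: 47 + 38 = 85.
Recombination frequency = 85/800 = 0.1062 ≈ 10.6%, i.e. 10.6 cM.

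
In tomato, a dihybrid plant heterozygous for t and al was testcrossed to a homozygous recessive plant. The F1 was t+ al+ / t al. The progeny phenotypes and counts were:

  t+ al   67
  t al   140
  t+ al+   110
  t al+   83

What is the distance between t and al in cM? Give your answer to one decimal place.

37.5 cM

The recombinant classes are t+ al and t al+: 67 + 83 = 150.
Recombination frequency = 150/400 = 0.3750 ≈ 37.5%, i.e. 37.5 cM.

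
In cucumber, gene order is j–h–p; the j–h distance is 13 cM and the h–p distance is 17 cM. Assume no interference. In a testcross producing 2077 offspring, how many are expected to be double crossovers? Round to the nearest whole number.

46

Map distances give recombination frequencies of 0.130 and 0.170 for the two intervals.
With no interference, expected double-crossover frequency = 0.130 × 0.170 = 0.02210.
Expected number = 0.02210 × 2077 = 45.90 ≈ 46.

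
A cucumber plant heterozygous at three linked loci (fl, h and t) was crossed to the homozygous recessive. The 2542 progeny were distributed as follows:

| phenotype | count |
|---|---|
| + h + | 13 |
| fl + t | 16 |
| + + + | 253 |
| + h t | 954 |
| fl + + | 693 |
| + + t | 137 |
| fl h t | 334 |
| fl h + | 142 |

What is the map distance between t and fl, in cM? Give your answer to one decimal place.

24.2 cM

The two most frequent reciprocal classes, + h t and fl + +, are the parental types, so the F1 was + h t / fl + +.
The two rarest classes, + h + and fl + t, are the double crossovers. Comparing them with the parentals, only the t allele has switched, so t is the middle locus and the order is fl – t – h.
Crossovers in the fl–t interval produce the single-crossover classes fl h t and + + + (334 + 253 = 587) plus the double crossovers (29).
RF(fl–t) = (587 + 29) / 2542 = 616/2542 = 0.2423 → 24.2 cM.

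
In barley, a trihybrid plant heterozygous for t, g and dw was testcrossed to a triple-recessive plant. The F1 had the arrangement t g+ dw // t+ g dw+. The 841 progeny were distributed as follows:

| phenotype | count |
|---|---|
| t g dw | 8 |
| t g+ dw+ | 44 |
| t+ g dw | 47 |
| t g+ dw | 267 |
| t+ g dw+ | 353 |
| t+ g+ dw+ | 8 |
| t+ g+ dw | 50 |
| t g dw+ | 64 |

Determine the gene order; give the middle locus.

g

The two rarest classes, t g dw and t+ g+ dw+, are the double crossovers. Comparing them with the parentals, only the g allele has switched, so g is the middle locus and the order is dw – g – t.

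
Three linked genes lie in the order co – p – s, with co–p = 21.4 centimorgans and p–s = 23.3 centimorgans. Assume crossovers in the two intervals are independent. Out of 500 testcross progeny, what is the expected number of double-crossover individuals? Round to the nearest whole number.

Map distances give recombination frequencies of 0.214 and 0.233 for the two intervals.
With no interference, expected double-crossover frequency = 0.214 × 0.233 = 0.04986.
Expected number = 0.04986 × 500 = 24.93 ≈ 25.

25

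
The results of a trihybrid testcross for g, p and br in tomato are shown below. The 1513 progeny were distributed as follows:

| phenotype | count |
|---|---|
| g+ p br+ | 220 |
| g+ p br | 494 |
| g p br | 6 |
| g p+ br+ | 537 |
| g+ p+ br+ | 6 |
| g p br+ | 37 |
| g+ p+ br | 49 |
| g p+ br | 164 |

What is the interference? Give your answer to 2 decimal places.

0.53

The two most frequent reciprocal classes, g p+ br+ and g+ p br, are the parental types, so the F1 was g p+ br+ / g+ p br.
The two rarest classes, g+ p+ br+ and g p br, are the double crossovers. Comparing them with the parentals, only the g allele has switched, so g is the middle locus and the order is br – g – p.
br–g: (384 + 12)/1513 = 0.2617; g–p: (86 + 12)/1513 = 0.0648.
Expected DCO frequency = 0.2617 × 0.0648 ≈ 0.01696; observed = 12/1513 ≈ 0.00793.
Coefficient of coincidence = 0.00793/0.01696 ≈ 0.47; interference = 1 − 0.47 = 0.53.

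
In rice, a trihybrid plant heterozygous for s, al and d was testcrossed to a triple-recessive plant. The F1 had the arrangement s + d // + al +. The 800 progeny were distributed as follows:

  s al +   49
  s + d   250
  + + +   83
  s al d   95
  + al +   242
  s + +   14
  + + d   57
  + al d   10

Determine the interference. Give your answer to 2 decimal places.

The two rarest classes, s + + and + al d, are the double crossovers. Comparing them with the parentals, only the d allele has switched, so d is the middle locus and the order is al – d – s.
al–d: (178 + 24)/800 = 0.2525; d–s: (106 + 24)/800 = 0.1625.
Expected DCO frequency = 0.2525 × 0.1625 ≈ 0.04103; observed = 24/800 ≈ 0.03000.
Coefficient of coincidence = 0.03000/0.04103 ≈ 0.73; interference = 1 − 0.73 = 0.27.

0.27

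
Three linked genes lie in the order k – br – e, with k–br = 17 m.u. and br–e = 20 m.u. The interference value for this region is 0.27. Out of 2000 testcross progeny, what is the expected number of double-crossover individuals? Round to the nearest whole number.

Map distances give recombination frequencies of 0.170 and 0.200 for the two intervals.
With interference 0.27 (so coincidence = 0.73), expected double-crossover frequency = 0.170 × 0.200 × 0.73 = 0.02482.
Expected number = 0.02482 × 2000 = 49.64 ≈ 50.

50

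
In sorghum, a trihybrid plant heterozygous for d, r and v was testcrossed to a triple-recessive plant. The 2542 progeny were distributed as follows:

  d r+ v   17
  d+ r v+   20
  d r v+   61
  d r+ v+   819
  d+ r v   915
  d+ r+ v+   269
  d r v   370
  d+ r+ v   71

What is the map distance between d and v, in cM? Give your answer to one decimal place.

The two most frequent reciprocal classes, d+ r v and d r+ v+, are the parental types, so the F1 was d+ r v / d r+ v+.
The two rarest classes, d+ r v+ and d r+ v, are the double crossovers. Comparing them with the parentals, only the v allele has switched, so v is the middle locus and the order is d – v – r.
Crossovers in the d–v interval produce the single-crossover classes d r v and d+ r+ v+ (370 + 269 = 639) plus the double crossovers (37).
RF(d–v) = (639 + 37) / 2542 = 676/2542 = 0.2659 → 26.6 cM.

26.6 cM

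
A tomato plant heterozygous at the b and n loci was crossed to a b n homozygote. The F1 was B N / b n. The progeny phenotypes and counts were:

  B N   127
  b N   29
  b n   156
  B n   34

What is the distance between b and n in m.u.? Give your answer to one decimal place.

The recombinant classes are B n and b N: 34 + 29 = 63.
Recombination frequency = 63/346 = 0.1821 ≈ 18.2%, i.e. 18.2 m.u.

18.2 m.u.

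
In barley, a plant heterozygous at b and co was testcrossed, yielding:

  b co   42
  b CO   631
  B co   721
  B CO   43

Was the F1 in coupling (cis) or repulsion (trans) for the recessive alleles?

The two most frequent classes are B co (721) and b CO (631); these are the parental (non-recombinant) types.
So the F1 carried B co on one chromosome and b CO on the other — the recessive alleles are on opposite chromosomes (trans / repulsion).

trans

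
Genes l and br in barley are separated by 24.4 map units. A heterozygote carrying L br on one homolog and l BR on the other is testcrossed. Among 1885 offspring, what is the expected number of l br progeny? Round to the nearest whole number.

230

A map distance of 24.4 map units corresponds to a recombination frequency of 0.244.
The F1 is L br / l BR, so l br is a recombinant gamete class with expected frequency r/2 = 0.244/2 = 0.1220.
Expected number = 0.1220 × 1885 = 229.97 ≈ 230.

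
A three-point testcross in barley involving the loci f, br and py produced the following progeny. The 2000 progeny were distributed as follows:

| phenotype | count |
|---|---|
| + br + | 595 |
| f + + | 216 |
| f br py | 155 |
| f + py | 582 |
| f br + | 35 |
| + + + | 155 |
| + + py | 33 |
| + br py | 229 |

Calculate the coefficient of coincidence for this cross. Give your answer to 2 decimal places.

0.70

The two most frequent reciprocal classes, f + py and + br +, are the parental types, so the F1 was f + py / + br +.
The two rarest classes, + + py and f br +, are the double crossovers. Comparing them with the parentals, only the f allele has switched, so f is the middle locus and the order is br – f – py.
br–f: (310 + 68)/2000 = 0.1890; f–py: (445 + 68)/2000 = 0.2565.
Expected DCO frequency = 0.1890 × 0.2565 ≈ 0.04848; observed = 68/2000 ≈ 0.03400.
Coefficient of coincidence = 0.03400/0.04848 ≈ 0.70.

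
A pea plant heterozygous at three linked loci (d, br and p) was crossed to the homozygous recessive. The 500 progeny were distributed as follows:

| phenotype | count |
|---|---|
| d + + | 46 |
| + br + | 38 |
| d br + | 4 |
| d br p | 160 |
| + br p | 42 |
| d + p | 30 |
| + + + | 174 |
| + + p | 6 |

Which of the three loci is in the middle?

p

The two most frequent reciprocal classes, + + + and d br p, are the parental types, so the F1 was + + + / d br p.
The two rarest classes, + + p and d br +, are the double crossovers. Comparing them with the parentals, only the p allele has switched, so p is the middle locus and the order is br – p – d.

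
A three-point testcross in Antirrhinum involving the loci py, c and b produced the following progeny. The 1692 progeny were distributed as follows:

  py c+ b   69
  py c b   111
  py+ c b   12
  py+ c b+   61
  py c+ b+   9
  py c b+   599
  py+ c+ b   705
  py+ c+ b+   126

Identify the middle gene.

c

The two most frequent reciprocal classes, py+ c+ b and py c b+, are the parental types, so the F1 was py+ c+ b / py c b+.
The two rarest classes, py+ c b and py c+ b+, are the double crossovers. Comparing them with the parentals, only the c allele has switched, so c is the middle locus and the order is b – c – py.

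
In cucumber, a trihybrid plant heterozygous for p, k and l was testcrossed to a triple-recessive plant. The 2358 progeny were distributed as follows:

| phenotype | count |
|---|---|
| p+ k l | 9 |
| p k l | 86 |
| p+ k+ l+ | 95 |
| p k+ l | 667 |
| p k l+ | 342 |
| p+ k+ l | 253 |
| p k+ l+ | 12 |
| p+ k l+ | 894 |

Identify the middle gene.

l

The two most frequent reciprocal classes, p k+ l and p+ k l+, are the parental types, so the F1 was p k+ l / p+ k l+.
The two rarest classes, p k+ l+ and p+ k l, are the double crossovers. Comparing them with the parentals, only the l allele has switched, so l is the middle locus and the order is p – l – k.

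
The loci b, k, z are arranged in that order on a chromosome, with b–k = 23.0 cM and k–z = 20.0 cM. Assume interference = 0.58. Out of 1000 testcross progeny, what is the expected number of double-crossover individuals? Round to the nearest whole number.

19

Map distances give recombination frequencies of 0.230 and 0.200 for the two intervals.
With interference 0.58 (so coincidence = 0.42), expected double-crossover frequency = 0.230 × 0.200 × 0.42 = 0.01932.
Expected number = 0.01932 × 1000 = 19.32 ≈ 19.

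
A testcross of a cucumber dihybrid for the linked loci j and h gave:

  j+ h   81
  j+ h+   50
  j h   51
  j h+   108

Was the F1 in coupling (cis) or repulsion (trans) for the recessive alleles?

The two most frequent classes are j+ h (81) and j h+ (108); these are the parental (non-recombinant) types.
So the F1 carried j+ h on one chromosome and j h+ on the other — the recessive alleles are on opposite chromosomes (trans / repulsion).

trans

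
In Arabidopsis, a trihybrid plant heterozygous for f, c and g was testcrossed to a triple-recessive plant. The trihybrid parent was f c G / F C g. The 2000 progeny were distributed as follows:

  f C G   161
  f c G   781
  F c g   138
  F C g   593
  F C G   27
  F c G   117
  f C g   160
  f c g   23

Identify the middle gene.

g

The two rarest classes, f c g and F C G, are the double crossovers. Comparing them with the parentals, only the g allele has switched, so g is the middle locus and the order is c – g – f.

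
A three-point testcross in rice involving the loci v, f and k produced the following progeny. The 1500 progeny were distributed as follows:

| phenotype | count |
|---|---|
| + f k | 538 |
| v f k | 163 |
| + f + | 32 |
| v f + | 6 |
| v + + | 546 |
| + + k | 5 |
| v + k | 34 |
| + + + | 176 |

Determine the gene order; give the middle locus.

The two most frequent reciprocal classes, v + + and + f k, are the parental types, so the F1 was v + + / + f k.
The two rarest classes, v f + and + + k, are the double crossovers. Comparing them with the parentals, only the f allele has switched, so f is the middle locus and the order is k – f – v.

f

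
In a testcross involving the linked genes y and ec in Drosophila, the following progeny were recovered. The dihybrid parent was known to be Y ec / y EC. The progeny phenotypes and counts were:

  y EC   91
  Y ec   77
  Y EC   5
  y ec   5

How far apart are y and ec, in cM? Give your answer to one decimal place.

5.6 cM

The recombinant classes are Y EC and y ec: 5 + 5 = 10.
Recombination frequency = 10/178 = 0.0562 ≈ 5.6%, i.e. 5.6 cM.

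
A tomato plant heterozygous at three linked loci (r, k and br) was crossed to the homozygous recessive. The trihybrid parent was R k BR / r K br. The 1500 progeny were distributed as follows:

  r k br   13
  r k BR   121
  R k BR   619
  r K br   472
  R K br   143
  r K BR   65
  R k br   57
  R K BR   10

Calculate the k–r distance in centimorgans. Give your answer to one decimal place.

The two rarest classes, R K BR and r k br, are the double crossovers. Comparing them with the parentals, only the k allele has switched, so k is the middle locus and the order is r – k – br.
Crossovers in the r–k interval produce the single-crossover classes r k BR and R K br (121 + 143 = 264) plus the double crossovers (23).
RF(r–k) = (264 + 23) / 1500 = 287/1500 = 0.1913 → 19.1 centimorgans.

19.1 centimorgans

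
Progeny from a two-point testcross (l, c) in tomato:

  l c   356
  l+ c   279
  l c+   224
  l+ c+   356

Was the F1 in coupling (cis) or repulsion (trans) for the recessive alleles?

cis

The two most frequent classes are l+ c+ (356) and l c (356); these are the parental (non-recombinant) types.
So the F1 carried l+ c+ on one chromosome and l c on the other — the recessive alleles are on the same chromosome (cis / coupling).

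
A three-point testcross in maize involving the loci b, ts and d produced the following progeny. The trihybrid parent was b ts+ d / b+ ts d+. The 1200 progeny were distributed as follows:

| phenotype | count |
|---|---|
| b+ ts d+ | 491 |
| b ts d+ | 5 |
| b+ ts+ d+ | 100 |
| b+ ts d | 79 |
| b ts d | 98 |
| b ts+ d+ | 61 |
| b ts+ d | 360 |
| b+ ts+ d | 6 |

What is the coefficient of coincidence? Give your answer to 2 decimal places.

The two rarest classes, b+ ts+ d and b ts d+, are the double crossovers. Comparing them with the parentals, only the b allele has switched, so b is the middle locus and the order is ts – b – d.
ts–b: (198 + 11)/1200 = 0.1742; b–d: (140 + 11)/1200 = 0.1258.
Expected DCO frequency = 0.1742 × 0.1258 ≈ 0.02191; observed = 11/1200 ≈ 0.00917.
Coefficient of coincidence = 0.00917/0.02191 ≈ 0.42.

0.42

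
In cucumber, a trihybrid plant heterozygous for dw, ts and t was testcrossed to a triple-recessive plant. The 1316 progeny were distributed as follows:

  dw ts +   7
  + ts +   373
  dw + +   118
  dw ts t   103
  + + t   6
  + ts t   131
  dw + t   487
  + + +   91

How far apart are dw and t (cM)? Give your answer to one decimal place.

The two most frequent reciprocal classes, dw + t and + ts +, are the parental types, so the F1 was dw + t / + ts +.
The two rarest classes, + + t and dw ts +, are the double crossovers. Comparing them with the parentals, only the dw allele has switched, so dw is the middle locus and the order is ts – dw – t.
Crossovers in the dw–t interval produce the single-crossover classes dw + + and + ts t (118 + 131 = 249) plus the double crossovers (13).
RF(dw–t) = (249 + 13) / 1316 = 262/1316 = 0.1991 → 19.9 cM.

19.9 cM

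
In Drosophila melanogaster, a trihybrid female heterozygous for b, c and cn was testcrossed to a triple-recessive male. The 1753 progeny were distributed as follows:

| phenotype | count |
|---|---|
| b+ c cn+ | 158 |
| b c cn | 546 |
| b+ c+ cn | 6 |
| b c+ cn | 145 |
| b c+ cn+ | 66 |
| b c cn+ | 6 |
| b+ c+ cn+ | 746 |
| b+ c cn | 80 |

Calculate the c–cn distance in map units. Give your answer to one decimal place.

The two most frequent reciprocal classes, b c cn and b+ c+ cn+, are the parental types, so the F1 was b c cn / b+ c+ cn+.
The two rarest classes, b c cn+ and b+ c+ cn, are the double crossovers. Comparing them with the parentals, only the cn allele has switched, so cn is the middle locus and the order is c – cn – b.
Crossovers in the c–cn interval produce the single-crossover classes b c+ cn and b+ c cn+ (145 + 158 = 303) plus the double crossovers (12).
RF(c–cn) = (303 + 12) / 1753 = 315/1753 = 0.1797 → 18.0 map units.

18.0 map units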